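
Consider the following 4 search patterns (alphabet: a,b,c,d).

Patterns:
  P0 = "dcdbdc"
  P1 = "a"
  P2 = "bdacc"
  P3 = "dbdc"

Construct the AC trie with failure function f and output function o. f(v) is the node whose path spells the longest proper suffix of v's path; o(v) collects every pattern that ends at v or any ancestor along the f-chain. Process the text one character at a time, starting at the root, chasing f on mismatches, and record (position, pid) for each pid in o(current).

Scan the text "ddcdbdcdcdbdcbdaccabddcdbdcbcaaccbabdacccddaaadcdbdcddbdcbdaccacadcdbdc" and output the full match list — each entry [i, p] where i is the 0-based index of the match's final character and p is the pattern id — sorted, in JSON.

Build:
Trie nodes:
  n0 'ε': a→7 b→8 d→1
  n1 'd': b→13 c→2
  n2 'dc': d→3
  n3 'dcd': b→4
  n4 'dcdb': d→5
  n5 'dcdbd': c→6
  n6 'dcdbdc': ·  ←P0
  n7 'a': ·  ←P1
  n8 'b': d→9
  n9 'bd': a→10
  n10 'bda': c→11
  n11 'bdac': c→12
  n12 'bdacc': ·  ←P2
  n13 'db': d→14
  n14 'dbd': c→15
  n15 'dbdc': ·  ←P3

BFS fail/out derivation:
  fail(1) 'd': from fail(0)=0 chase 'd': 0 ⇒ 0;  out=∅∪out(0)=∅
  fail(7) 'a': from fail(0)=0 chase 'a': 0 ⇒ 0;  out={1}∪out(0)={1}
  fail(8) 'b': from fail(0)=0 chase 'b': 0 ⇒ 0;  out=∅∪out(0)=∅
  fail(2) 'dc': from fail(1)=0 chase 'c': 0 ⇒ 0;  out=∅∪out(0)=∅
  fail(9) 'bd': from fail(8)=0 chase 'd': 0 ⇒ 1;  out=∅∪out(1)=∅
  fail(13) 'db': from fail(1)=0 chase 'b': 0 ⇒ 8;  out=∅∪out(8)=∅
  fail(3) 'dcd': from fail(2)=0 chase 'd': 0 ⇒ 1;  out=∅∪out(1)=∅
  fail(10) 'bda': from fail(9)=1 chase 'a': 1→0 ⇒ 7;  out=∅∪out(7)={1}
  fail(14) 'dbd': from fail(13)=8 chase 'd': 8 ⇒ 9;  out=∅∪out(9)=∅
  fail(4) 'dcdb': from fail(3)=1 chase 'b': 1 ⇒ 13;  out=∅∪out(13)=∅
  fail(11) 'bdac': from fail(10)=7 chase 'c': 7→0 ⇒ 0;  out=∅∪out(0)=∅
  fail(15) 'dbdc': from fail(14)=9 chase 'c': 9→1 ⇒ 2;  out={3}∪out(2)={3}
  fail(5) 'dcdbd': from fail(4)=13 chase 'd': 13 ⇒ 14;  out=∅∪out(14)=∅
  fail(12) 'bdacc': from fail(11)=0 chase 'c': 0 ⇒ 0;  out={2}∪out(0)={2}
  fail(6) 'dcdbdc': from fail(5)=14 chase 'c': 14 ⇒ 15;  out={0}∪out(15)={0,3}

Run:
[0] read 'd'  n0⇒n1
[1] read 'd'  n1⇒n1 (fail-walked)
[2] read 'c'  n1⇒n2
[3] read 'd'  n2⇒n3
[4] read 'b'  n3⇒n4
[5] read 'd'  n4⇒n5
[6] read 'c'  n5⇒n6  ** P0@[1:6],P3@[3:6]
[7] read 'd'  n6⇒n3 (fail-walked)
[8] read 'c'  n3⇒n2 (fail-walked)
[9] read 'd'  n2⇒n3
[10] read 'b'  n3⇒n4
[11] read 'd'  n4⇒n5
[12] read 'c'  n5⇒n6  ** P0@[7:12],P3@[9:12]
[13] read 'b'  n6⇒n8 (fail-walked)
[14] read 'd'  n8⇒n9
[15] read 'a'  n9⇒n10  ** P1@[15:15]
[16] read 'c'  n10⇒n11
[17] read 'c'  n11⇒n12  ** P2@[13:17]
[18] read 'a'  n12⇒n7 (fail-walked)  ** P1@[18:18]
[19] read 'b'  n7⇒n8 (fail-walked)
[20] read 'd'  n8⇒n9
[21] read 'd'  n9⇒n1 (fail-walked)
[22] read 'c'  n1⇒n2
[23] read 'd'  n2⇒n3
[24] read 'b'  n3⇒n4
[25] read 'd'  n4⇒n5
[26] read 'c'  n5⇒n6  ** P0@[21:26],P3@[23:26]
[27] read 'b'  n6⇒n8 (fail-walked)
[28] read 'c'  n8⇒n0 (fail-walked)
[29] read 'a'  n0⇒n7  ** P1@[29:29]
[30] read 'a'  n7⇒n7 (fail-walked)  ** P1@[30:30]
[31] read 'c'  n7⇒n0 (fail-walked)
[32] read 'c'  n0⇒n0
[33] read 'b'  n0⇒n8
[34] read 'a'  n8⇒n7 (fail-walked)  ** P1@[34:34]
[35] read 'b'  n7⇒n8 (fail-walked)
[36] read 'd'  n8⇒n9
[37] read 'a'  n9⇒n10  ** P1@[37:37]
[38] read 'c'  n10⇒n11
[39] read 'c'  n11⇒n12  ** P2@[35:39]
[40] read 'c'  n12⇒n0 (fail-walked)
[41] read 'd'  n0⇒n1
[42] read 'd'  n1⇒n1 (fail-walked)
[43] read 'a'  n1⇒n7 (fail-walked)  ** P1@[43:43]
[44] read 'a'  n7⇒n7 (fail-walked)  ** P1@[44:44]
[45] read 'a'  n7⇒n7 (fail-walked)  ** P1@[45:45]
[46] read 'd'  n7⇒n1 (fail-walked)
[47] read 'c'  n1⇒n2
[48] read 'd'  n2⇒n3
[49] read 'b'  n3⇒n4
[50] read 'd'  n4⇒n5
[51] read 'c'  n5⇒n6  ** P0@[46:51],P3@[48:51]
[52] read 'd'  n6⇒n3 (fail-walked)
[53] read 'd'  n3⇒n1 (fail-walked)
[54] read 'b'  n1⇒n13
[55] read 'd'  n13⇒n14
[56] read 'c'  n14⇒n15  ** P3@[53:56]
[57] read 'b'  n15⇒n8 (fail-walked)
[58] read 'd'  n8⇒n9
[59] read 'a'  n9⇒n10  ** P1@[59:59]
[60] read 'c'  n10⇒n11
[61] read 'c'  n11⇒n12  ** P2@[57:61]
[62] read 'a'  n12⇒n7 (fail-walked)  ** P1@[62:62]
[63] read 'c'  n7⇒n0 (fail-walked)
[64] read 'a'  n0⇒n7  ** P1@[64:64]
[65] read 'd'  n7⇒n1 (fail-walked)
[66] read 'c'  n1⇒n2
[67] read 'd'  n2⇒n3
[68] read 'b'  n3⇒n4
[69] read 'd'  n4⇒n5
[70] read 'c'  n5⇒n6  ** P0@[65:70],P3@[67:70]

Result: [[6,0],[6,3],[12,0],[12,3],[15,1],[17,2],[18,1],[26,0],[26,3],[29,1],[30,1],[34,1],[37,1],[39,2],[43,1],[44,1],[45,1],[51,0],[51,3],[56,3],[59,1],[61,2],[62,1],[64,1],[70,0],[70,3]]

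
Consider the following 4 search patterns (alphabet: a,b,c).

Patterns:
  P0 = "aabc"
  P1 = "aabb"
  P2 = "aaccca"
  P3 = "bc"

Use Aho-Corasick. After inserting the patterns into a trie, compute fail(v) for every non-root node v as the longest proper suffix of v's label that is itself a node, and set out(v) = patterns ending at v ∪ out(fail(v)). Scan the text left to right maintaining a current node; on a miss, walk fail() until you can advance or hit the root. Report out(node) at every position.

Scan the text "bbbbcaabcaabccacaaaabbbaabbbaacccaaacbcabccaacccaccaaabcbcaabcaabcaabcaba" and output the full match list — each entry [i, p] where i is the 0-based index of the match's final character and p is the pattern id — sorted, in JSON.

Build:
Trie (insert patterns):
  0='ε' goto a→1 b→10
  1='a' goto a→2
  2='aa' goto b→3 c→6
  3='aab' goto b→5 c→4
  4='aabc' goto ·  [P0 ends]
  5='aabb' goto ·  [P1 ends]
  6='aac' goto c→7
  7='aacc' goto c→8
  8='aaccc' goto a→9
  9='aaccca' goto ·  [P2 ends]
  10='b' goto c→11
  11='bc' goto ·  [P3 ends]

Failure links (BFS by depth):
  fail(1) 'a': from fail(0)=0 chase 'a': 0 ⇒ 0;  out=∅∪out(0)=∅
  fail(10) 'b': from fail(0)=0 chase 'b': 0 ⇒ 0;  out=∅∪out(0)=∅
  fail(2) 'aa': from fail(1)=0 chase 'a': 0 ⇒ 1;  out=∅∪out(1)=∅
  fail(11) 'bc': from fail(10)=0 chase 'c': 0 ⇒ 0;  out={3}∪out(0)={3}
  fail(3) 'aab': from fail(2)=1 chase 'b': 1→0 ⇒ 10;  out=∅∪out(10)=∅
  fail(6) 'aac': from fail(2)=1 chase 'c': 1→0 ⇒ 0;  out=∅∪out(0)=∅
  fail(4) 'aabc': from fail(3)=10 chase 'c': 10 ⇒ 11;  out={0}∪out(11)={0,3}
  fail(5) 'aabb': from fail(3)=10 chase 'b': 10→0 ⇒ 10;  out={1}∪out(10)={1}
  fail(7) 'aacc': from fail(6)=0 chase 'c': 0 ⇒ 0;  out=∅∪out(0)=∅
  fail(8) 'aaccc': from fail(7)=0 chase 'c': 0 ⇒ 0;  out=∅∪out(0)=∅
  fail(9) 'aaccca': from fail(8)=0 chase 'a': 0 ⇒ 1;  out={2}∪out(1)={2}

Scan:
pos 0 'b': at 10
pos 1 'b': at 10 ·f
pos 2 'b': at 10 ·f
pos 3 'b': at 10 ·f
pos 4 'c': at 11  emit P3@[3:4]
pos 5 'a': at 1 ·f
pos 6 'a': at 2
pos 7 'b': at 3
pos 8 'c': at 4  emit P0@[5:8],P3@[7:8]
pos 9 'a': at 1 ·f
pos 10 'a': at 2
pos 11 'b': at 3
pos 12 'c': at 4  emit P0@[9:12],P3@[11:12]
pos 13 'c': at 0 ·f
pos 14 'a': at 1
pos 15 'c': at 0 ·f
pos 16 'a': at 1
pos 17 'a': at 2
pos 18 'a': at 2 ·f
pos 19 'a': at 2 ·f
pos 20 'b': at 3
pos 21 'b': at 5  emit P1@[18:21]
pos 22 'b': at 10 ·f
pos 23 'a': at 1 ·f
pos 24 'a': at 2
pos 25 'b': at 3
pos 26 'b': at 5  emit P1@[23:26]
pos 27 'b': at 10 ·f
pos 28 'a': at 1 ·f
pos 29 'a': at 2
pos 30 'c': at 6
pos 31 'c': at 7
pos 32 'c': at 8
pos 33 'a': at 9  emit P2@[28:33]
pos 34 'a': at 2 ·f
pos 35 'a': at 2 ·f
pos 36 'c': at 6
pos 37 'b': at 10 ·f
pos 38 'c': at 11  emit P3@[37:38]
pos 39 'a': at 1 ·f
pos 40 'b': at 10 ·f
pos 41 'c': at 11  emit P3@[40:41]
pos 42 'c': at 0 ·f
pos 43 'a': at 1
pos 44 'a': at 2
pos 45 'c': at 6
pos 46 'c': at 7
pos 47 'c': at 8
pos 48 'a': at 9  emit P2@[43:48]
pos 49 'c': at 0 ·f
pos 50 'c': at 0
pos 51 'a': at 1
pos 52 'a': at 2
pos 53 'a': at 2 ·f
pos 54 'b': at 3
pos 55 'c': at 4  emit P0@[52:55],P3@[54:55]
pos 56 'b': at 10 ·f
pos 57 'c': at 11  emit P3@[56:57]
pos 58 'a': at 1 ·f
pos 59 'a': at 2
pos 60 'b': at 3
pos 61 'c': at 4  emit P0@[58:61],P3@[60:61]
pos 62 'a': at 1 ·f
pos 63 'a': at 2
pos 64 'b': at 3
pos 65 'c': at 4  emit P0@[62:65],P3@[64:65]
pos 66 'a': at 1 ·f
pos 67 'a': at 2
pos 68 'b': at 3
pos 69 'c': at 4  emit P0@[66:69],P3@[68:69]
pos 70 'a': at 1 ·f
pos 71 'b': at 10 ·f
pos 72 'a': at 1 ·f

Result: [[4,3],[8,0],[8,3],[12,0],[12,3],[21,1],[26,1],[33,2],[38,3],[41,3],[48,2],[55,0],[55,3],[57,3],[61,0],[61,3],[65,0],[65,3],[69,0],[69,3]]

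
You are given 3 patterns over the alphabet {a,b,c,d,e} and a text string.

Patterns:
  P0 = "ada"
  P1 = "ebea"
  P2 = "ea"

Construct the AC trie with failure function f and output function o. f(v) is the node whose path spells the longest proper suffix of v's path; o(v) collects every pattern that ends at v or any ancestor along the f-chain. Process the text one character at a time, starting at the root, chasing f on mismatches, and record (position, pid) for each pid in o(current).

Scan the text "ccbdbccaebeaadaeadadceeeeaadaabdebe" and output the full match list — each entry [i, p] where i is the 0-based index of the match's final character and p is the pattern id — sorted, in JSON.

Build:
Trie (insert patterns):
  n0 'ε': a→1 e→4
  n1 'a': d→2
  n2 'ad': a→3
  n3 'ada': ·  ←P0
  n4 'e': a→8 b→5
  n5 'eb': e→6
  n6 'ebe': a→7
  n7 'ebea': ·  ←P1
  n8 'ea': ·  ←P2

BFS fail/out derivation:
  n1('a'): parent n0 fail=0; on 'a' 0 → fail=0;  out ∅∪∅=∅
  n4('e'): parent n0 fail=0; on 'e' 0 → fail=0;  out ∅∪∅=∅
  n2('ad'): parent n1 fail=0; on 'd' 0 → fail=0;  out ∅∪∅=∅
  n5('eb'): parent n4 fail=0; on 'b' 0 → fail=0;  out ∅∪∅=∅
  n8('ea'): parent n4 fail=0; on 'a' 0 → fail=1;  out {2}∪∅={2}
  n3('ada'): parent n2 fail=0; on 'a' 0 → fail=1;  out {0}∪∅={0}
  n6('ebe'): parent n5 fail=0; on 'e' 0 → fail=4;  out ∅∪∅=∅
  n7('ebea'): parent n6 fail=4; on 'a' 4 → fail=8;  out {1}∪{2}={1,2}

Scan:
pos 0 'c': at 0
pos 1 'c': at 0
pos 2 'b': at 0
pos 3 'd': at 0
pos 4 'b': at 0
pos 5 'c': at 0
pos 6 'c': at 0
pos 7 'a': at 1
pos 8 'e': at 4 (fail-walked)
pos 9 'b': at 5
pos 10 'e': at 6
pos 11 'a': at 7  emit P1@[8:11],P2@[10:11]
pos 12 'a': at 1 (fail-walked)
pos 13 'd': at 2
pos 14 'a': at 3  emit P0@[12:14]
pos 15 'e': at 4 (fail-walked)
pos 16 'a': at 8  emit P2@[15:16]
pos 17 'd': at 2 (fail-walked)
pos 18 'a': at 3  emit P0@[16:18]
pos 19 'd': at 2 (fail-walked)
pos 20 'c': at 0 (fail-walked)
pos 21 'e': at 4
pos 22 'e': at 4 (fail-walked)
pos 23 'e': at 4 (fail-walked)
pos 24 'e': at 4 (fail-walked)
pos 25 'a': at 8  emit P2@[24:25]
pos 26 'a': at 1 (fail-walked)
pos 27 'd': at 2
pos 28 'a': at 3  emit P0@[26:28]
pos 29 'a': at 1 (fail-walked)
pos 30 'b': at 0 (fail-walked)
pos 31 'd': at 0
pos 32 'e': at 4
pos 33 'b': at 5
pos 34 'e': at 6

Result: [[11,1],[11,2],[14,0],[16,2],[18,0],[25,2],[28,0]]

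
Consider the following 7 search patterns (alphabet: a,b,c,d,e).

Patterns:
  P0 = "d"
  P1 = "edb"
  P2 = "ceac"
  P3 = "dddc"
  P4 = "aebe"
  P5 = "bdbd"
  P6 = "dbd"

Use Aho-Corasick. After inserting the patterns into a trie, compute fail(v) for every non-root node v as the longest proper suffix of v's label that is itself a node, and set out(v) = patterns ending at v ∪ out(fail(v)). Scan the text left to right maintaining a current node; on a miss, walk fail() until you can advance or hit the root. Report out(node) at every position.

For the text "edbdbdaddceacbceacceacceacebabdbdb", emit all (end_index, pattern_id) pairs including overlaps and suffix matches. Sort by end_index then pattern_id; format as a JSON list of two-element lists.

Construct AC machine:
Trie nodes:
  n0 'ε': a→12 b→16 c→5 d→1 e→2
  n1 'd': b→20 d→9  ←P0
  n2 'e': d→3
  n3 'ed': b→4
  n4 'edb': ·  ←P1
  n5 'c': e→6
  n6 'ce': a→7
  n7 'cea': c→8
  n8 'ceac': ·  ←P2
  n9 'dd': d→10
  n10 'ddd': c→11
  n11 'dddc': ·  ←P3
  n12 'a': e→13
  n13 'ae': b→14
  n14 'aeb': e→15
  n15 'aebe': ·  ←P4
  n16 'b': d→17
  n17 'bd': b→18
  n18 'bdb': d→19
  n19 'bdbd': ·  ←P5
  n20 'db': d→21
  n21 'dbd': ·  ←P6

Failure links (BFS by depth):
  fail(1) 'd': from fail(0)=0 chase 'd': 0 ⇒ 0;  out={0}∪out(0)={0}
  fail(2) 'e': from fail(0)=0 chase 'e': 0 ⇒ 0;  out=∅∪out(0)=∅
  fail(5) 'c': from fail(0)=0 chase 'c': 0 ⇒ 0;  out=∅∪out(0)=∅
  fail(12) 'a': from fail(0)=0 chase 'a': 0 ⇒ 0;  out=∅∪out(0)=∅
  fail(16) 'b': from fail(0)=0 chase 'b': 0 ⇒ 0;  out=∅∪out(0)=∅
  fail(3) 'ed': from fail(2)=0 chase 'd': 0 ⇒ 1;  out=∅∪out(1)={0}
  fail(6) 'ce': from fail(5)=0 chase 'e': 0 ⇒ 2;  out=∅∪out(2)=∅
  fail(9) 'dd': from fail(1)=0 chase 'd': 0 ⇒ 1;  out=∅∪out(1)={0}
  fail(13) 'ae': from fail(12)=0 chase 'e': 0 ⇒ 2;  out=∅∪out(2)=∅
  fail(17) 'bd': from fail(16)=0 chase 'd': 0 ⇒ 1;  out=∅∪out(1)={0}
  fail(20) 'db': from fail(1)=0 chase 'b': 0 ⇒ 16;  out=∅∪out(16)=∅
  fail(4) 'edb': from fail(3)=1 chase 'b': 1 ⇒ 20;  out={1}∪out(20)={1}
  fail(7) 'cea': from fail(6)=2 chase 'a': 2→0 ⇒ 12;  out=∅∪out(12)=∅
  fail(10) 'ddd': from fail(9)=1 chase 'd': 1 ⇒ 9;  out=∅∪out(9)={0}
  fail(14) 'aeb': from fail(13)=2 chase 'b': 2→0 ⇒ 16;  out=∅∪out(16)=∅
  fail(18) 'bdb': from fail(17)=1 chase 'b': 1 ⇒ 20;  out=∅∪out(20)=∅
  fail(21) 'dbd': from fail(20)=16 chase 'd': 16 ⇒ 17;  out={6}∪out(17)={0,6}
  fail(8) 'ceac': from fail(7)=12 chase 'c': 12→0 ⇒ 5;  out={2}∪out(5)={2}
  fail(11) 'dddc': from fail(10)=9 chase 'c': 9→1→0 ⇒ 5;  out={3}∪out(5)={3}
  fail(15) 'aebe': from fail(14)=16 chase 'e': 16→0 ⇒ 2;  out={4}∪out(2)={4}
  fail(19) 'bdbd': from fail(18)=20 chase 'd': 20 ⇒ 21;  out={5}∪out(21)={0,5,6}

Scan:
pos 0 'e': at 2
pos 1 'd': at 3  emit P0@[1:1]
pos 2 'b': at 4  emit P1@[0:2]
pos 3 'd': at 21 ·f  emit P0@[3:3],P6@[1:3]
pos 4 'b': at 18 ·f
pos 5 'd': at 19  emit P0@[5:5],P5@[2:5],P6@[3:5]
pos 6 'a': at 12 ·f
pos 7 'd': at 1 ·f  emit P0@[7:7]
pos 8 'd': at 9  emit P0@[8:8]
pos 9 'c': at 5 ·f
pos 10 'e': at 6
pos 11 'a': at 7
pos 12 'c': at 8  emit P2@[9:12]
pos 13 'b': at 16 ·f
pos 14 'c': at 5 ·f
pos 15 'e': at 6
pos 16 'a': at 7
pos 17 'c': at 8  emit P2@[14:17]
pos 18 'c': at 5 ·f
pos 19 'e': at 6
pos 20 'a': at 7
pos 21 'c': at 8  emit P2@[18:21]
pos 22 'c': at 5 ·f
pos 23 'e': at 6
pos 24 'a': at 7
pos 25 'c': at 8  emit P2@[22:25]
pos 26 'e': at 6 ·f
pos 27 'b': at 16 ·f
pos 28 'a': at 12 ·f
pos 29 'b': at 16 ·f
pos 30 'd': at 17  emit P0@[30:30]
pos 31 'b': at 18
pos 32 'd': at 19  emit P0@[32:32],P5@[29:32],P6@[30:32]
pos 33 'b': at 18 ·f

Matches: [[1,0],[2,1],[3,0],[3,6],[5,0],[5,5],[5,6],[7,0],[8,0],[12,2],[17,2],[21,2],[25,2],[30,0],[32,0],[32,5],[32,6]]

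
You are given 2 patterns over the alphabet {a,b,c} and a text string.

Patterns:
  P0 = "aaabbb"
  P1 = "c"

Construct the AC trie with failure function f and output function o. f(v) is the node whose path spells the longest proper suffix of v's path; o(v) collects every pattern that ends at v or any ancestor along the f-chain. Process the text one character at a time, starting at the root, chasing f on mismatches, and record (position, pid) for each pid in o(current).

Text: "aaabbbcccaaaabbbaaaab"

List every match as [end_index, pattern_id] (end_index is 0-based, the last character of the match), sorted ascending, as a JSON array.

Build:
Trie nodes:
  n0 'ε': a→1 c→7
  n1 'a': a→2
  n2 'aa': a→3
  n3 'aaa': b→4
  n4 'aaab': b→5
  n5 'aaabb': b→6
  n6 'aaabbb': ·  [P0 ends]
  n7 'c': ·  [P1 ends]

Failure links (BFS by depth):
  n1('a'): parent n0 fail=0; on 'a' 0 → fail=0;  out ∅∪∅=∅
  n7('c'): parent n0 fail=0; on 'c' 0 → fail=0;  out {1}∪∅={1}
  n2('aa'): parent n1 fail=0; on 'a' 0 → fail=1;  out ∅∪∅=∅
  n3('aaa'): parent n2 fail=1; on 'a' 1 → fail=2;  out ∅∪∅=∅
  n4('aaab'): parent n3 fail=2; on 'b' 2→1→0 → fail=0;  out ∅∪∅=∅
  n5('aaabb'): parent n4 fail=0; on 'b' 0 → fail=0;  out ∅∪∅=∅
  n6('aaabbb'): parent n5 fail=0; on 'b' 0 → fail=0;  out {0}∪∅={0}

Text stream:
[0] read 'a'  n0⇒n1
[1] read 'a'  n1⇒n2
[2] read 'a'  n2⇒n3
[3] read 'b'  n3⇒n4
[4] read 'b'  n4⇒n5
[5] read 'b'  n5⇒n6  emit P0@[0:5]
[6] read 'c'  n6⇒n7 (via fail)  emit P1@[6:6]
[7] read 'c'  n7⇒n7 (via fail)  emit P1@[7:7]
[8] read 'c'  n7⇒n7 (via fail)  emit P1@[8:8]
[9] read 'a'  n7⇒n1 (via fail)
[10] read 'a'  n1⇒n2
[11] read 'a'  n2⇒n3
[12] read 'a'  n3⇒n3 (via fail)
[13] read 'b'  n3⇒n4
[14] read 'b'  n4⇒n5
[15] read 'b'  n5⇒n6  emit P0@[10:15]
[16] read 'a'  n6⇒n1 (via fail)
[17] read 'a'  n1⇒n2
[18] read 'a'  n2⇒n3
[19] read 'a'  n3⇒n3 (via fail)
[20] read 'b'  n3⇒n4

Result: [[5,0],[6,1],[7,1],[8,1],[15,0]]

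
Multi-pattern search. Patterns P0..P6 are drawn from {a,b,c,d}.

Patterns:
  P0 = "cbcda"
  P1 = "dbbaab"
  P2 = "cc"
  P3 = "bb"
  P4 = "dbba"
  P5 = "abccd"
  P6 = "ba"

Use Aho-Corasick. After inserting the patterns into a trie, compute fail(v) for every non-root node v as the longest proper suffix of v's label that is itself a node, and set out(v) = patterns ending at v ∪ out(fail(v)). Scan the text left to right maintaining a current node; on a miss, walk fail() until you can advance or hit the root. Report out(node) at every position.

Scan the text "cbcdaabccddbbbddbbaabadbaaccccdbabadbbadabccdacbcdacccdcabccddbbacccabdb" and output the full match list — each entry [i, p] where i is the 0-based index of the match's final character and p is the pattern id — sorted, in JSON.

Build:
Trie nodes:
  0='ε' goto a→15 b→13 c→1 d→6
  1='c' goto b→2 c→12
  2='cb' goto c→3
  3='cbc' goto d→4
  4='cbcd' goto a→5
  5='cbcda' goto ·  [P0 ends]
  6='d' goto b→7
  7='db' goto b→8
  8='dbb' goto a→9
  9='dbba' goto a→10  [P4 ends]
  10='dbbaa' goto b→11
  11='dbbaab' goto ·  [P1 ends]
  12='cc' goto ·  [P2 ends]
  13='b' goto a→20 b→14
  14='bb' goto ·  [P3 ends]
  15='a' goto b→16
  16='ab' goto c→17
  17='abc' goto c→18
  18='abcc' goto d→19
  19='abccd' goto ·  [P5 ends]
  20='ba' goto ·  [P6 ends]

BFS fail/out derivation:
  fail(1) 'c': from fail(0)=0 chase 'c': 0 ⇒ 0;  out=∅∪out(0)=∅
  fail(6) 'd': from fail(0)=0 chase 'd': 0 ⇒ 0;  out=∅∪out(0)=∅
  fail(13) 'b': from fail(0)=0 chase 'b': 0 ⇒ 0;  out=∅∪out(0)=∅
  fail(15) 'a': from fail(0)=0 chase 'a': 0 ⇒ 0;  out=∅∪out(0)=∅
  fail(2) 'cb': from fail(1)=0 chase 'b': 0 ⇒ 13;  out=∅∪out(13)=∅
  fail(7) 'db': from fail(6)=0 chase 'b': 0 ⇒ 13;  out=∅∪out(13)=∅
  fail(12) 'cc': from fail(1)=0 chase 'c': 0 ⇒ 1;  out={2}∪out(1)={2}
  fail(14) 'bb': from fail(13)=0 chase 'b': 0 ⇒ 13;  out={3}∪out(13)={3}
  fail(16) 'ab': from fail(15)=0 chase 'b': 0 ⇒ 13;  out=∅∪out(13)=∅
  fail(20) 'ba': from fail(13)=0 chase 'a': 0 ⇒ 15;  out={6}∪out(15)={6}
  fail(3) 'cbc': from fail(2)=13 chase 'c': 13→0 ⇒ 1;  out=∅∪out(1)=∅
  fail(8) 'dbb': from fail(7)=13 chase 'b': 13 ⇒ 14;  out=∅∪out(14)={3}
  fail(17) 'abc': from fail(16)=13 chase 'c': 13→0 ⇒ 1;  out=∅∪out(1)=∅
  fail(4) 'cbcd': from fail(3)=1 chase 'd': 1→0 ⇒ 6;  out=∅∪out(6)=∅
  fail(9) 'dbba': from fail(8)=14 chase 'a': 14→13 ⇒ 20;  out={4}∪out(20)={4,6}
  fail(18) 'abcc': from fail(17)=1 chase 'c': 1 ⇒ 12;  out=∅∪out(12)={2}
  fail(5) 'cbcda': from fail(4)=6 chase 'a': 6→0 ⇒ 15;  out={0}∪out(15)={0}
  fail(10) 'dbbaa': from fail(9)=20 chase 'a': 20→15→0 ⇒ 15;  out=∅∪out(15)=∅
  fail(19) 'abccd': from fail(18)=12 chase 'd': 12→1→0 ⇒ 6;  out={5}∪out(6)={5}
  fail(11) 'dbbaab': from fail(10)=15 chase 'b': 15 ⇒ 16;  out={1}∪out(16)={1}

Scan:
pos 0 'c': at 1
pos 1 'b': at 2
pos 2 'c': at 3
pos 3 'd': at 4
pos 4 'a': at 5  ** P0@[0:4]
pos 5 'a': at 15 (via fail)
pos 6 'b': at 16
pos 7 'c': at 17
pos 8 'c': at 18  ** P2@[7:8]
pos 9 'd': at 19  ** P5@[5:9]
pos 10 'd': at 6 (via fail)
pos 11 'b': at 7
pos 12 'b': at 8  ** P3@[11:12]
pos 13 'b': at 14 (via fail)  ** P3@[12:13]
pos 14 'd': at 6 (via fail)
pos 15 'd': at 6 (via fail)
pos 16 'b': at 7
pos 17 'b': at 8  ** P3@[16:17]
pos 18 'a': at 9  ** P4@[15:18],P6@[17:18]
pos 19 'a': at 10
pos 20 'b': at 11  ** P1@[15:20]
pos 21 'a': at 20 (via fail)  ** P6@[20:21]
pos 22 'd': at 6 (via fail)
pos 23 'b': at 7
pos 24 'a': at 20 (via fail)  ** P6@[23:24]
pos 25 'a': at 15 (via fail)
pos 26 'c': at 1 (via fail)
pos 27 'c': at 12  ** P2@[26:27]
pos 28 'c': at 12 (via fail)  ** P2@[27:28]
pos 29 'c': at 12 (via fail)  ** P2@[28:29]
pos 30 'd': at 6 (via fail)
pos 31 'b': at 7
pos 32 'a': at 20 (via fail)  ** P6@[31:32]
pos 33 'b': at 16 (via fail)
pos 34 'a': at 20 (via fail)  ** P6@[33:34]
pos 35 'd': at 6 (via fail)
pos 36 'b': at 7
pos 37 'b': at 8  ** P3@[36:37]
pos 38 'a': at 9  ** P4@[35:38],P6@[37:38]
pos 39 'd': at 6 (via fail)
pos 40 'a': at 15 (via fail)
pos 41 'b': at 16
pos 42 'c': at 17
pos 43 'c': at 18  ** P2@[42:43]
pos 44 'd': at 19  ** P5@[40:44]
pos 45 'a': at 15 (via fail)
pos 46 'c': at 1 (via fail)
pos 47 'b': at 2
pos 48 'c': at 3
pos 49 'd': at 4
pos 50 'a': at 5  ** P0@[46:50]
pos 51 'c': at 1 (via fail)
pos 52 'c': at 12  ** P2@[51:52]
pos 53 'c': at 12 (via fail)  ** P2@[52:53]
pos 54 'd': at 6 (via fail)
pos 55 'c': at 1 (via fail)
pos 56 'a': at 15 (via fail)
pos 57 'b': at 16
pos 58 'c': at 17
pos 59 'c': at 18  ** P2@[58:59]
pos 60 'd': at 19  ** P5@[56:60]
pos 61 'd': at 6 (via fail)
pos 62 'b': at 7
pos 63 'b': at 8  ** P3@[62:63]
pos 64 'a': at 9  ** P4@[61:64],P6@[63:64]
pos 65 'c': at 1 (via fail)
pos 66 'c': at 12  ** P2@[65:66]
pos 67 'c': at 12 (via fail)  ** P2@[66:67]
pos 68 'a': at 15 (via fail)
pos 69 'b': at 16
pos 70 'd': at 6 (via fail)
pos 71 'b': at 7

Result: [[4,0],[8,2],[9,5],[12,3],[13,3],[17,3],[18,4],[18,6],[20,1],[21,6],[24,6],[27,2],[28,2],[29,2],[32,6],[34,6],[37,3],[38,4],[38,6],[43,2],[44,5],[50,0],[52,2],[53,2],[59,2],[60,5],[63,3],[64,4],[64,6],[66,2],[67,2]]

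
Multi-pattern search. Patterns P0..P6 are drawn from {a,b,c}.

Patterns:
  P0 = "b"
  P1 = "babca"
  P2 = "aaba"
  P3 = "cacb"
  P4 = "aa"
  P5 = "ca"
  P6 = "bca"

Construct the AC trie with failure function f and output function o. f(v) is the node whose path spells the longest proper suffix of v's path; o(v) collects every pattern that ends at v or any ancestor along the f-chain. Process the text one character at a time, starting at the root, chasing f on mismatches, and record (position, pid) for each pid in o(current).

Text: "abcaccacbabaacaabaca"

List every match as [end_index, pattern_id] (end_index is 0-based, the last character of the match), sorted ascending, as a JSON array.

Construct AC machine:
Trie (insert patterns):
  0='ε' goto a→6 b→1 c→10
  1='b' goto a→2 c→14  [P0 ends]
  2='ba' goto b→3
  3='bab' goto c→4
  4='babc' goto a→5
  5='babca' goto ·  [P1 ends]
  6='a' goto a→7
  7='aa' goto b→8  [P4 ends]
  8='aab' goto a→9
  9='aaba' goto ·  [P2 ends]
  10='c' goto a→11
  11='ca' goto c→12  [P5 ends]
  12='cac' goto b→13
  13='cacb' goto ·  [P3 ends]
  14='bc' goto a→15
  15='bca' goto ·  [P6 ends]

BFS fail/out derivation:
  fail(1) 'b': from fail(0)=0 chase 'b': 0 ⇒ 0;  out={0}∪out(0)={0}
  fail(6) 'a': from fail(0)=0 chase 'a': 0 ⇒ 0;  out=∅∪out(0)=∅
  fail(10) 'c': from fail(0)=0 chase 'c': 0 ⇒ 0;  out=∅∪out(0)=∅
  fail(2) 'ba': from fail(1)=0 chase 'a': 0 ⇒ 6;  out=∅∪out(6)=∅
  fail(7) 'aa': from fail(6)=0 chase 'a': 0 ⇒ 6;  out={4}∪out(6)={4}
  fail(11) 'ca': from fail(10)=0 chase 'a': 0 ⇒ 6;  out={5}∪out(6)={5}
  fail(14) 'bc': from fail(1)=0 chase 'c': 0 ⇒ 10;  out=∅∪out(10)=∅
  fail(3) 'bab': from fail(2)=6 chase 'b': 6→0 ⇒ 1;  out=∅∪out(1)={0}
  fail(8) 'aab': from fail(7)=6 chase 'b': 6→0 ⇒ 1;  out=∅∪out(1)={0}
  fail(12) 'cac': from fail(11)=6 chase 'c': 6→0 ⇒ 10;  out=∅∪out(10)=∅
  fail(15) 'bca': from fail(14)=10 chase 'a': 10 ⇒ 11;  out={6}∪out(11)={5,6}
  fail(4) 'babc': from fail(3)=1 chase 'c': 1 ⇒ 14;  out=∅∪out(14)=∅
  fail(9) 'aaba': from fail(8)=1 chase 'a': 1 ⇒ 2;  out={2}∪out(2)={2}
  fail(13) 'cacb': from fail(12)=10 chase 'b': 10→0 ⇒ 1;  out={3}∪out(1)={0,3}
  fail(5) 'babca': from fail(4)=14 chase 'a': 14 ⇒ 15;  out={1}∪out(15)={1,5,6}

Text stream:
pos 0 'a': at 6
pos 1 'b': at 1 (via fail)  → match P0@[1:1]
pos 2 'c': at 14
pos 3 'a': at 15  → match P5@[2:3],P6@[1:3]
pos 4 'c': at 12 (via fail)
pos 5 'c': at 10 (via fail)
pos 6 'a': at 11  → match P5@[5:6]
pos 7 'c': at 12
pos 8 'b': at 13  → match P0@[8:8],P3@[5:8]
pos 9 'a': at 2 (via fail)
pos 10 'b': at 3  → match P0@[10:10]
pos 11 'a': at 2 (via fail)
pos 12 'a': at 7 (via fail)  → match P4@[11:12]
pos 13 'c': at 10 (via fail)
pos 14 'a': at 11  → match P5@[13:14]
pos 15 'a': at 7 (via fail)  → match P4@[14:15]
pos 16 'b': at 8  → match P0@[16:16]
pos 17 'a': at 9  → match P2@[14:17]
pos 18 'c': at 10 (via fail)
pos 19 'a': at 11  → match P5@[18:19]

Result: [[1,0],[3,5],[3,6],[6,5],[8,0],[8,3],[10,0],[12,4],[14,5],[15,4],[16,0],[17,2],[19,5]]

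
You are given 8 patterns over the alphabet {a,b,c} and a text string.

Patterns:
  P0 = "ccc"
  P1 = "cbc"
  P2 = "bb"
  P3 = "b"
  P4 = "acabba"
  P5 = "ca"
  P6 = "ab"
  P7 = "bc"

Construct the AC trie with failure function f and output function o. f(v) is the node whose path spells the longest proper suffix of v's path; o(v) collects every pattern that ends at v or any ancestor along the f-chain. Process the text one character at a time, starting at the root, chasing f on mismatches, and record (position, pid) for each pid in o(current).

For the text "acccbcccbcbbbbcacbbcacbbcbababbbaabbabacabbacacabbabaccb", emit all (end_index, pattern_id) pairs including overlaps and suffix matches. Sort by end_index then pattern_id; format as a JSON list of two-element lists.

Construct AC machine:
Trie (insert patterns):
  0='ε' goto a→8 b→6 c→1
  1='c' goto a→14 b→4 c→2
  2='cc' goto c→3
  3='ccc' goto ·  ←P0
  4='cb' goto c→5
  5='cbc' goto ·  ←P1
  6='b' goto b→7 c→16  ←P3
  7='bb' goto ·  ←P2
  8='a' goto b→15 c→9
  9='ac' goto a→10
  10='aca' goto b→11
  11='acab' goto b→12
  12='acabb' goto a→13
  13='acabba' goto ·  ←P4
  14='ca' goto ·  ←P5
  15='ab' goto ·  ←P6
  16='bc' goto ·  ←P7

Failure links (BFS by depth):
  n1('c'): parent n0 fail=0; on 'c' 0 → fail=0;  out ∅∪∅=∅
  n6('b'): parent n0 fail=0; on 'b' 0 → fail=0;  out {3}∪∅={3}
  n8('a'): parent n0 fail=0; on 'a' 0 → fail=0;  out ∅∪∅=∅
  n2('cc'): parent n1 fail=0; on 'c' 0 → fail=1;  out ∅∪∅=∅
  n4('cb'): parent n1 fail=0; on 'b' 0 → fail=6;  out ∅∪{3}={3}
  n7('bb'): parent n6 fail=0; on 'b' 0 → fail=6;  out {2}∪{3}={2,3}
  n9('ac'): parent n8 fail=0; on 'c' 0 → fail=1;  out ∅∪∅=∅
  n14('ca'): parent n1 fail=0; on 'a' 0 → fail=8;  out {5}∪∅={5}
  n15('ab'): parent n8 fail=0; on 'b' 0 → fail=6;  out {6}∪{3}={3,6}
  n16('bc'): parent n6 fail=0; on 'c' 0 → fail=1;  out {7}∪∅={7}
  n3('ccc'): parent n2 fail=1; on 'c' 1 → fail=2;  out {0}∪∅={0}
  n5('cbc'): parent n4 fail=6; on 'c' 6 → fail=16;  out {1}∪{7}={1,7}
  n10('aca'): parent n9 fail=1; on 'a' 1 → fail=14;  out ∅∪{5}={5}
  n11('acab'): parent n10 fail=14; on 'b' 14→8 → fail=15;  out ∅∪{3,6}={3,6}
  n12('acabb'): parent n11 fail=15; on 'b' 15→6 → fail=7;  out ∅∪{2,3}={2,3}
  n13('acabba'): parent n12 fail=7; on 'a' 7→6→0 → fail=8;  out {4}∪∅={4}

Scan:
pos 0 'a': at 8
pos 1 'c': at 9
pos 2 'c': at 2 (via fail)
pos 3 'c': at 3  emit P0@[1:3]
pos 4 'b': at 4 (via fail)  emit P3@[4:4]
pos 5 'c': at 5  emit P1@[3:5],P7@[4:5]
pos 6 'c': at 2 (via fail)
pos 7 'c': at 3  emit P0@[5:7]
pos 8 'b': at 4 (via fail)  emit P3@[8:8]
pos 9 'c': at 5  emit P1@[7:9],P7@[8:9]
pos 10 'b': at 4 (via fail)  emit P3@[10:10]
pos 11 'b': at 7 (via fail)  emit P2@[10:11],P3@[11:11]
pos 12 'b': at 7 (via fail)  emit P2@[11:12],P3@[12:12]
pos 13 'b': at 7 (via fail)  emit P2@[12:13],P3@[13:13]
pos 14 'c': at 16 (via fail)  emit P7@[13:14]
pos 15 'a': at 14 (via fail)  emit P5@[14:15]
pos 16 'c': at 9 (via fail)
pos 17 'b': at 4 (via fail)  emit P3@[17:17]
pos 18 'b': at 7 (via fail)  emit P2@[17:18],P3@[18:18]
pos 19 'c': at 16 (via fail)  emit P7@[18:19]
pos 20 'a': at 14 (via fail)  emit P5@[19:20]
pos 21 'c': at 9 (via fail)
pos 22 'b': at 4 (via fail)  emit P3@[22:22]
pos 23 'b': at 7 (via fail)  emit P2@[22:23],P3@[23:23]
pos 24 'c': at 16 (via fail)  emit P7@[23:24]
pos 25 'b': at 4 (via fail)  emit P3@[25:25]
pos 26 'a': at 8 (via fail)
pos 27 'b': at 15  emit P3@[27:27],P6@[26:27]
pos 28 'a': at 8 (via fail)
pos 29 'b': at 15  emit P3@[29:29],P6@[28:29]
pos 30 'b': at 7 (via fail)  emit P2@[29:30],P3@[30:30]
pos 31 'b': at 7 (via fail)  emit P2@[30:31],P3@[31:31]
pos 32 'a': at 8 (via fail)
pos 33 'a': at 8 (via fail)
pos 34 'b': at 15  emit P3@[34:34],P6@[33:34]
pos 35 'b': at 7 (via fail)  emit P2@[34:35],P3@[35:35]
pos 36 'a': at 8 (via fail)
pos 37 'b': at 15  emit P3@[37:37],P6@[36:37]
pos 38 'a': at 8 (via fail)
pos 39 'c': at 9
pos 40 'a': at 10  emit P5@[39:40]
pos 41 'b': at 11  emit P3@[41:41],P6@[40:41]
pos 42 'b': at 12  emit P2@[41:42],P3@[42:42]
pos 43 'a': at 13  emit P4@[38:43]
pos 44 'c': at 9 (via fail)
pos 45 'a': at 10  emit P5@[44:45]
pos 46 'c': at 9 (via fail)
pos 47 'a': at 10  emit P5@[46:47]
pos 48 'b': at 11  emit P3@[48:48],P6@[47:48]
pos 49 'b': at 12  emit P2@[48:49],P3@[49:49]
pos 50 'a': at 13  emit P4@[45:50]
pos 51 'b': at 15 (via fail)  emit P3@[51:51],P6@[50:51]
pos 52 'a': at 8 (via fail)
pos 53 'c': at 9
pos 54 'c': at 2 (via fail)
pos 55 'b': at 4 (via fail)  emit P3@[55:55]

Matches: [[3,0],[4,3],[5,1],[5,7],[7,0],[8,3],[9,1],[9,7],[10,3],[11,2],[11,3],[12,2],[12,3],[13,2],[13,3],[14,7],[15,5],[17,3],[18,2],[18,3],[19,7],[20,5],[22,3],[23,2],[23,3],[24,7],[25,3],[27,3],[27,6],[29,3],[29,6],[30,2],[30,3],[31,2],[31,3],[34,3],[34,6],[35,2],[35,3],[37,3],[37,6],[40,5],[41,3],[41,6],[42,2],[42,3],[43,4],[45,5],[47,5],[48,3],[48,6],[49,2],[49,3],[50,4],[51,3],[51,6],[55,3]]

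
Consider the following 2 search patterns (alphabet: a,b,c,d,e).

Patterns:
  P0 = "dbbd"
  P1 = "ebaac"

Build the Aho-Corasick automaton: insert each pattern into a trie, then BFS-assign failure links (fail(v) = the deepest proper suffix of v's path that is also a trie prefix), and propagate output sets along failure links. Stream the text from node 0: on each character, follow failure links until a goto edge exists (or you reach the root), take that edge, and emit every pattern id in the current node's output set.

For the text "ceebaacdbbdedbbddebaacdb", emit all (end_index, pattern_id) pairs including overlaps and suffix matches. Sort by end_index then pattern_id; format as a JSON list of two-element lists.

Build automaton:
Trie (insert patterns):
  0='ε' goto d→1 e→5
  1='d' goto b→2
  2='db' goto b→3
  3='dbb' goto d→4
  4='dbbd' goto ·  ←P0
  5='e' goto b→6
  6='eb' goto a→7
  7='eba' goto a→8
  8='ebaa' goto c→9
  9='ebaac' goto ·  ←P1

BFS fail/out derivation:
  fail(1) 'd': from fail(0)=0 chase 'd': 0 ⇒ 0;  out=∅∪out(0)=∅
  fail(5) 'e': from fail(0)=0 chase 'e': 0 ⇒ 0;  out=∅∪out(0)=∅
  fail(2) 'db': from fail(1)=0 chase 'b': 0 ⇒ 0;  out=∅∪out(0)=∅
  fail(6) 'eb': from fail(5)=0 chase 'b': 0 ⇒ 0;  out=∅∪out(0)=∅
  fail(3) 'dbb': from fail(2)=0 chase 'b': 0 ⇒ 0;  out=∅∪out(0)=∅
  fail(7) 'eba': from fail(6)=0 chase 'a': 0 ⇒ 0;  out=∅∪out(0)=∅
  fail(4) 'dbbd': from fail(3)=0 chase 'd': 0 ⇒ 1;  out={0}∪out(1)={0}
  fail(8) 'ebaa': from fail(7)=0 chase 'a': 0 ⇒ 0;  out=∅∪out(0)=∅
  fail(9) 'ebaac': from fail(8)=0 chase 'c': 0 ⇒ 0;  out={1}∪out(0)={1}

Scan:
[0] read 'c'  n0⇒n0
[1] read 'e'  n0⇒n5
[2] read 'e'  n5⇒n5 (via fail)
[3] read 'b'  n5⇒n6
[4] read 'a'  n6⇒n7
[5] read 'a'  n7⇒n8
[6] read 'c'  n8⇒n9  → match P1@[2:6]
[7] read 'd'  n9⇒n1 (via fail)
[8] read 'b'  n1⇒n2
[9] read 'b'  n2⇒n3
[10] read 'd'  n3⇒n4  → match P0@[7:10]
[11] read 'e'  n4⇒n5 (via fail)
[12] read 'd'  n5⇒n1 (via fail)
[13] read 'b'  n1⇒n2
[14] read 'b'  n2⇒n3
[15] read 'd'  n3⇒n4  → match P0@[12:15]
[16] read 'd'  n4⇒n1 (via fail)
[17] read 'e'  n1⇒n5 (via fail)
[18] read 'b'  n5⇒n6
[19] read 'a'  n6⇒n7
[20] read 'a'  n7⇒n8
[21] read 'c'  n8⇒n9  → match P1@[17:21]
[22] read 'd'  n9⇒n1 (via fail)
[23] read 'b'  n1⇒n2

Result: [[6,1],[10,0],[15,0],[21,1]]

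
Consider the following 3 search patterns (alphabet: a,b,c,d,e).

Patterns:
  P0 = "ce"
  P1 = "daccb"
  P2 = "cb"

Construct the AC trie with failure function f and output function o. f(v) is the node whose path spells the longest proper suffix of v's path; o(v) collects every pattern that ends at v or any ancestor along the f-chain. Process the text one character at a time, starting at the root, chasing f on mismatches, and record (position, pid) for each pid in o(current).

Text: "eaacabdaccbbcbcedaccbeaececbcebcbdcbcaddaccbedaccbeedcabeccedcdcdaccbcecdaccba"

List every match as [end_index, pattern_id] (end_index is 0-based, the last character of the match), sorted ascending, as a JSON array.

Build automaton:
Trie (insert patterns):
  n0 'ε': c→1 d→3
  n1 'c': b→8 e→2
  n2 'ce': ·  [P0 ends]
  n3 'd': a→4
  n4 'da': c→5
  n5 'dac': c→6
  n6 'dacc': b→7
  n7 'daccb': ·  [P1 ends]
  n8 'cb': ·  [P2 ends]

BFS fail/out derivation:
  n1('c'): parent n0 fail=0; on 'c' 0 → fail=0;  out ∅∪∅=∅
  n3('d'): parent n0 fail=0; on 'd' 0 → fail=0;  out ∅∪∅=∅
  n2('ce'): parent n1 fail=0; on 'e' 0 → fail=0;  out {0}∪∅={0}
  n4('da'): parent n3 fail=0; on 'a' 0 → fail=0;  out ∅∪∅=∅
  n8('cb'): parent n1 fail=0; on 'b' 0 → fail=0;  out {2}∪∅={2}
  n5('dac'): parent n4 fail=0; on 'c' 0 → fail=1;  out ∅∪∅=∅
  n6('dacc'): parent n5 fail=1; on 'c' 1→0 → fail=1;  out ∅∪∅=∅
  n7('daccb'): parent n6 fail=1; on 'b' 1 → fail=8;  out {1}∪{2}={1,2}

Text stream:
[0] read 'e'  n0⇒n0
[1] read 'a'  n0⇒n0
[2] read 'a'  n0⇒n0
[3] read 'c'  n0⇒n1
[4] read 'a'  n1⇒n0 (via fail)
[5] read 'b'  n0⇒n0
[6] read 'd'  n0⇒n3
[7] read 'a'  n3⇒n4
[8] read 'c'  n4⇒n5
[9] read 'c'  n5⇒n6
[10] read 'b'  n6⇒n7  → match P1@[6:10],P2@[9:10]
[11] read 'b'  n7⇒n0 (via fail)
[12] read 'c'  n0⇒n1
[13] read 'b'  n1⇒n8  → match P2@[12:13]
[14] read 'c'  n8⇒n1 (via fail)
[15] read 'e'  n1⇒n2  → match P0@[14:15]
[16] read 'd'  n2⇒n3 (via fail)
[17] read 'a'  n3⇒n4
[18] read 'c'  n4⇒n5
[19] read 'c'  n5⇒n6
[20] read 'b'  n6⇒n7  → match P1@[16:20],P2@[19:20]
[21] read 'e'  n7⇒n0 (via fail)
[22] read 'a'  n0⇒n0
[23] read 'e'  n0⇒n0
[24] read 'c'  n0⇒n1
[25] read 'e'  n1⇒n2  → match P0@[24:25]
[26] read 'c'  n2⇒n1 (via fail)
[27] read 'b'  n1⇒n8  → match P2@[26:27]
[28] read 'c'  n8⇒n1 (via fail)
[29] read 'e'  n1⇒n2  → match P0@[28:29]
[30] read 'b'  n2⇒n0 (via fail)
[31] read 'c'  n0⇒n1
[32] read 'b'  n1⇒n8  → match P2@[31:32]
[33] read 'd'  n8⇒n3 (via fail)
[34] read 'c'  n3⇒n1 (via fail)
[35] read 'b'  n1⇒n8  → match P2@[34:35]
[36] read 'c'  n8⇒n1 (via fail)
[37] read 'a'  n1⇒n0 (via fail)
[38] read 'd'  n0⇒n3
[39] read 'd'  n3⇒n3 (via fail)
[40] read 'a'  n3⇒n4
[41] read 'c'  n4⇒n5
[42] read 'c'  n5⇒n6
[43] read 'b'  n6⇒n7  → match P1@[39:43],P2@[42:43]
[44] read 'e'  n7⇒n0 (via fail)
[45] read 'd'  n0⇒n3
[46] read 'a'  n3⇒n4
[47] read 'c'  n4⇒n5
[48] read 'c'  n5⇒n6
[49] read 'b'  n6⇒n7  → match P1@[45:49],P2@[48:49]
[50] read 'e'  n7⇒n0 (via fail)
[51] read 'e'  n0⇒n0
[52] read 'd'  n0⇒n3
[53] read 'c'  n3⇒n1 (via fail)
[54] read 'a'  n1⇒n0 (via fail)
[55] read 'b'  n0⇒n0
[56] read 'e'  n0⇒n0
[57] read 'c'  n0⇒n1
[58] read 'c'  n1⇒n1 (via fail)
[59] read 'e'  n1⇒n2  → match P0@[58:59]
[60] read 'd'  n2⇒n3 (via fail)
[61] read 'c'  n3⇒n1 (via fail)
[62] read 'd'  n1⇒n3 (via fail)
[63] read 'c'  n3⇒n1 (via fail)
[64] read 'd'  n1⇒n3 (via fail)
[65] read 'a'  n3⇒n4
[66] read 'c'  n4⇒n5
[67] read 'c'  n5⇒n6
[68] read 'b'  n6⇒n7  → match P1@[64:68],P2@[67:68]
[69] read 'c'  n7⇒n1 (via fail)
[70] read 'e'  n1⇒n2  → match P0@[69:70]
[71] read 'c'  n2⇒n1 (via fail)
[72] read 'd'  n1⇒n3 (via fail)
[73] read 'a'  n3⇒n4
[74] read 'c'  n4⇒n5
[75] read 'c'  n5⇒n6
[76] read 'b'  n6⇒n7  → match P1@[72:76],P2@[75:76]
[77] read 'a'  n7⇒n0 (via fail)

Result: [[10,1],[10,2],[13,2],[15,0],[20,1],[20,2],[25,0],[27,2],[29,0],[32,2],[35,2],[43,1],[43,2],[49,1],[49,2],[59,0],[68,1],[68,2],[70,0],[76,1],[76,2]]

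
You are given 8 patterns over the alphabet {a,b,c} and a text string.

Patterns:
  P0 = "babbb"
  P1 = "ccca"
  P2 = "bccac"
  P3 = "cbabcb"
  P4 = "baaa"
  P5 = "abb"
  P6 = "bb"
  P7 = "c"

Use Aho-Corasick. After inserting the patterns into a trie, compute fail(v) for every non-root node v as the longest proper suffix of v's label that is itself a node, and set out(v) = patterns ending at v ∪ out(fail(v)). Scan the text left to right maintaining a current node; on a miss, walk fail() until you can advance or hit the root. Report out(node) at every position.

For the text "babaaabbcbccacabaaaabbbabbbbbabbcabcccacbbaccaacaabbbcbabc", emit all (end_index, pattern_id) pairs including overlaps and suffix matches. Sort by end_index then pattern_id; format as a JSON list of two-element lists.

Build automaton:
Trie (insert patterns):
  0='ε' goto a→21 b→1 c→6
  1='b' goto a→2 b→24 c→10
  2='ba' goto a→19 b→3
  3='bab' goto b→4
  4='babb' goto b→5
  5='babbb' goto ·  [P0 ends]
  6='c' goto b→14 c→7  [P7 ends]
  7='cc' goto c→8
  8='ccc' goto a→9
  9='ccca' goto ·  [P1 ends]
  10='bc' goto c→11
  11='bcc' goto a→12
  12='bcca' goto c→13
  13='bccac' goto ·  [P2 ends]
  14='cb' goto a→15
  15='cba' goto b→16
  16='cbab' goto c→17
  17='cbabc' goto b→18
  18='cbabcb' goto ·  [P3 ends]
  19='baa' goto a→20
  20='baaa' goto ·  [P4 ends]
  21='a' goto b→22
  22='ab' goto b→23
  23='abb' goto ·  [P5 ends]
  24='bb' goto ·  [P6 ends]

BFS fail/out derivation:
  n1('b'): parent n0 fail=0; on 'b' 0 → fail=0;  out ∅∪∅=∅
  n6('c'): parent n0 fail=0; on 'c' 0 → fail=0;  out {7}∪∅={7}
  n21('a'): parent n0 fail=0; on 'a' 0 → fail=0;  out ∅∪∅=∅
  n2('ba'): parent n1 fail=0; on 'a' 0 → fail=21;  out ∅∪∅=∅
  n7('cc'): parent n6 fail=0; on 'c' 0 → fail=6;  out ∅∪{7}={7}
  n10('bc'): parent n1 fail=0; on 'c' 0 → fail=6;  out ∅∪{7}={7}
  n14('cb'): parent n6 fail=0; on 'b' 0 → fail=1;  out ∅∪∅=∅
  n22('ab'): parent n21 fail=0; on 'b' 0 → fail=1;  out ∅∪∅=∅
  n24('bb'): parent n1 fail=0; on 'b' 0 → fail=1;  out {6}∪∅={6}
  n3('bab'): parent n2 fail=21; on 'b' 21 → fail=22;  out ∅∪∅=∅
  n8('ccc'): parent n7 fail=6; on 'c' 6 → fail=7;  out ∅∪{7}={7}
  n11('bcc'): parent n10 fail=6; on 'c' 6 → fail=7;  out ∅∪{7}={7}
  n15('cba'): parent n14 fail=1; on 'a' 1 → fail=2;  out ∅∪∅=∅
  n19('baa'): parent n2 fail=21; on 'a' 21→0 → fail=21;  out ∅∪∅=∅
  n23('abb'): parent n22 fail=1; on 'b' 1 → fail=24;  out {5}∪{6}={5,6}
  n4('babb'): parent n3 fail=22; on 'b' 22 → fail=23;  out ∅∪{5,6}={5,6}
  n9('ccca'): parent n8 fail=7; on 'a' 7→6→0 → fail=21;  out {1}∪∅={1}
  n12('bcca'): parent n11 fail=7; on 'a' 7→6→0 → fail=21;  out ∅∪∅=∅
  n16('cbab'): parent n15 fail=2; on 'b' 2 → fail=3;  out ∅∪∅=∅
  n20('baaa'): parent n19 fail=21; on 'a' 21→0 → fail=21;  out {4}∪∅={4}
  n5('babbb'): parent n4 fail=23; on 'b' 23→24→1 → fail=24;  out {0}∪{6}={0,6}
  n13('bccac'): parent n12 fail=21; on 'c' 21→0 → fail=6;  out {2}∪{7}={2,7}
  n17('cbabc'): parent n16 fail=3; on 'c' 3→22→1 → fail=10;  out ∅∪{7}={7}
  n18('cbabcb'): parent n17 fail=10; on 'b' 10→6 → fail=14;  out {3}∪∅={3}

Scan:
i=0 'b': node 0→1
i=1 'a': node 1→2
i=2 'b': node 2→3
i=3 'a': node 3→2 ·f
i=4 'a': node 2→19
i=5 'a': node 19→20  → match P4@[2:5]
i=6 'b': node 20→22 ·f
i=7 'b': node 22→23  → match P5@[5:7],P6@[6:7]
i=8 'c': node 23→10 ·f  → match P7@[8:8]
i=9 'b': node 10→14 ·f
i=10 'c': node 14→10 ·f  → match P7@[10:10]
i=11 'c': node 10→11  → match P7@[11:11]
i=12 'a': node 11→12
i=13 'c': node 12→13  → match P2@[9:13],P7@[13:13]
i=14 'a': node 13→21 ·f
i=15 'b': node 21→22
i=16 'a': node 22→2 ·f
i=17 'a': node 2→19
i=18 'a': node 19→20  → match P4@[15:18]
i=19 'a': node 20→21 ·f
i=20 'b': node 21→22
i=21 'b': node 22→23  → match P5@[19:21],P6@[20:21]
i=22 'b': node 23→24 ·f  → match P6@[21:22]
i=23 'a': node 24→2 ·f
i=24 'b': node 2→3
i=25 'b': node 3→4  → match P5@[23:25],P6@[24:25]
i=26 'b': node 4→5  → match P0@[22:26],P6@[25:26]
i=27 'b': node 5→24 ·f  → match P6@[26:27]
i=28 'b': node 24→24 ·f  → match P6@[27:28]
i=29 'a': node 24→2 ·f
i=30 'b': node 2→3
i=31 'b': node 3→4  → match P5@[29:31],P6@[30:31]
i=32 'c': node 4→10 ·f  → match P7@[32:32]
i=33 'a': node 10→21 ·f
i=34 'b': node 21→22
i=35 'c': node 22→10 ·f  → match P7@[35:35]
i=36 'c': node 10→11  → match P7@[36:36]
i=37 'c': node 11→8 ·f  → match P7@[37:37]
i=38 'a': node 8→9  → match P1@[35:38]
i=39 'c': node 9→6 ·f  → match P7@[39:39]
i=40 'b': node 6→14
i=41 'b': node 14→24 ·f  → match P6@[40:41]
i=42 'a': node 24→2 ·f
i=43 'c': node 2→6 ·f  → match P7@[43:43]
i=44 'c': node 6→7  → match P7@[44:44]
i=45 'a': node 7→21 ·f
i=46 'a': node 21→21 ·f
i=47 'c': node 21→6 ·f  → match P7@[47:47]
i=48 'a': node 6→21 ·f
i=49 'a': node 21→21 ·f
i=50 'b': node 21→22
i=51 'b': node 22→23  → match P5@[49:51],P6@[50:51]
i=52 'b': node 23→24 ·f  → match P6@[51:52]
i=53 'c': node 24→10 ·f  → match P7@[53:53]
i=54 'b': node 10→14 ·f
i=55 'a': node 14→15
i=56 'b': node 15→16
i=57 'c': node 16→17  → match P7@[57:57]

Matches: [[5,4],[7,5],[7,6],[8,7],[10,7],[11,7],[13,2],[13,7],[18,4],[21,5],[21,6],[22,6],[25,5],[25,6],[26,0],[26,6],[27,6],[28,6],[31,5],[31,6],[32,7],[35,7],[36,7],[37,7],[38,1],[39,7],[41,6],[43,7],[44,7],[47,7],[51,5],[51,6],[52,6],[53,7],[57,7]]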